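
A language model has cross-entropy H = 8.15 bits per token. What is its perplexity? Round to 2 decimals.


Perplexity formula: PP = 2^H
H = 8.15
PP = 2^8.15
Decompose: 2^8.15 = 2^8 * 2^0.15
2^8 = 256, 2^0.15 ~ 1.1095695
PP ~ 256 * 1.1095695 = 284.0497920
Rounded to 2 decimals: 284.05

284.05


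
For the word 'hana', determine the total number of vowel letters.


Scanning each character of 'hana':
  Position 1: 'h' -> consonant (running count: 0)
  Position 2: 'a' -> vowel (running count: 1)
  Position 3: 'n' -> consonant (running count: 1)
  Position 4: 'a' -> vowel (running count: 2)
Total vowels: 2

2


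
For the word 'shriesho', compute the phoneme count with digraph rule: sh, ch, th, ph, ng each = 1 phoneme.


Parsing 'shriesho' greedily, digraphs first:
  'sh' -> digraph (1 consonant phoneme) (phonemes so far: 1)
  'r' -> consonant phoneme (phonemes so far: 2)
  'i' -> vowel phoneme (phonemes so far: 3)
  'e' -> vowel phoneme (phonemes so far: 4)
  'sh' -> digraph (1 consonant phoneme) (phonemes so far: 5)
  'o' -> vowel phoneme (phonemes so far: 6)
Total phonemes: 6

6


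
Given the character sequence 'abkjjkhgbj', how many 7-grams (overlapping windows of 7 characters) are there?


String 'abkjjkhgbj' has length L = 10.
Number of overlapping n-grams = L - n + 1
Substituting: 10 - 7 + 1 = 4

4


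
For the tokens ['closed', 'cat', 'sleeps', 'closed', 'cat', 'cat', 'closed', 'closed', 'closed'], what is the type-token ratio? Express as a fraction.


Tokens: 9
Unique types: ('cat', 'closed', 'sleeps') = 3
TTR = 3/9
Simplify: divide both by 3 -> 1/3
TTR = 1/3

1/3


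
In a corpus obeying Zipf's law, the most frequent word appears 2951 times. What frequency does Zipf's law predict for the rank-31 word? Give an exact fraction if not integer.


Zipf's law: freq(rank) = f1 / rank
f1 = 2951, rank = 31
freq = 2951 / 31
GCD(2951, 31) = 1
Simplified: 2951/31

2951/31


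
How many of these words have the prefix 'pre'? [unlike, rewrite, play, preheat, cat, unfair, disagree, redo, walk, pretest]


Checking each word for prefix 'pre':
  'unlike' -> no (count: 0)
  'rewrite' -> no (count: 0)
  'play' -> no (count: 0)
  'preheat' -> YES, starts with 'pre' (count: 1)
  'cat' -> no (count: 1)
  'unfair' -> no (count: 1)
  'disagree' -> no (count: 1)
  'redo' -> no (count: 1)
  'walk' -> no (count: 1)
  'pretest' -> YES, starts with 'pre' (count: 2)
Total with prefix 'pre': 2

2


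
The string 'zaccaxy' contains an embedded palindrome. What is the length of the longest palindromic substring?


Scanning 'zaccaxy' for palindromic substrings.
Substring at positions 1-4: 'acca'.
Check: reverse('acca') = 'acca' -> palindrome confirmed.
Neighbouring characters ('z' / 'x') break symmetry, so it cannot extend further.
No longer palindromic substring exists; longest length = 4

4


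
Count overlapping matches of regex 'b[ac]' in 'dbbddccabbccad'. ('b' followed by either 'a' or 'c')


Pattern: b[ac] means 'b' followed by either 'a' or 'c'.
Scanning 'dbbddccabbccad' position-by-position:
  Pos 0: window 'db' -> no
  Pos 1: window 'bb' -> no
  Pos 2: window 'bd' -> no
  Pos 3: window 'dd' -> no
  Pos 4: window 'dc' -> no
  Pos 5: window 'cc' -> no
  Pos 6: window 'ca' -> no
  Pos 7: window 'ab' -> no
  Pos 8: window 'bb' -> no
  Pos 9: window 'bc' -> MATCH
  Pos 10: window 'cc' -> no
  Pos 11: window 'ca' -> no
  Pos 12: window 'ad' -> no
  Pos 13: window 'd' -> no
Total matches: 1

1


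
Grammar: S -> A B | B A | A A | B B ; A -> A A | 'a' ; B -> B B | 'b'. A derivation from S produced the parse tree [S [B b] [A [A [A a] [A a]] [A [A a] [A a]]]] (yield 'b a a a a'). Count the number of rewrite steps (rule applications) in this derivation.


Every bracketed nonterminal node [X ...] in the tree is produced by exactly one rule application.
Reading the tree off as a leftmost derivation:
  Step 1: S  =>  B A   (applied S -> B A)
  Step 2: B A  =>  b A   (applied B -> b)
  Step 3: b A  =>  b A A   (applied A -> A A)
  Step 4: b A A  =>  b A A A   (applied A -> A A)
  Step 5: b A A A  =>  b a A A   (applied A -> a)
  Step 6: b a A A  =>  b a a A   (applied A -> a)
  Step 7: b a a A  =>  b a a A A   (applied A -> A A)
  Step 8: b a a A A  =>  b a a a A   (applied A -> a)
  Step 9: b a a a A  =>  b a a a a   (applied A -> a)
Final yield: b a a a a
Total rewrite steps: 9

9


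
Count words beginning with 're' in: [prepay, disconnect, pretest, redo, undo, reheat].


Checking each word for prefix 're':
  'prepay' -> no (count: 0)
  'disconnect' -> no (count: 0)
  'pretest' -> no (count: 0)
  'redo' -> YES, starts with 're' (count: 1)
  'undo' -> no (count: 1)
  'reheat' -> YES, starts with 're' (count: 2)
Total with prefix 're': 2

2


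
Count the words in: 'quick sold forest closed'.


Counting words by splitting on spaces:
  Word 1: 'quick'
  Word 2: 'sold'
  Word 3: 'forest'
  Word 4: 'closed'
Total words: 4

4


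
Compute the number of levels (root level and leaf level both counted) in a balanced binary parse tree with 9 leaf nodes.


In a balanced binary tree with n leaves the deepest leaf is ceil(log2(n)) edges below the root,
so counting node levels inclusive of root and leaves gives ceil(log2(n)) + 1 levels.
log2(9) = 3.1699
ceil(3.1699) = 4
levels = 4 + 1 = 5

5


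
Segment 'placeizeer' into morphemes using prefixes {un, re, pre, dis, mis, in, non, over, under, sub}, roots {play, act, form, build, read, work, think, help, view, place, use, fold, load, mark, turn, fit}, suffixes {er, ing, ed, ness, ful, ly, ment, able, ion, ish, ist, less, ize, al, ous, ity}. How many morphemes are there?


Segmenting 'placeizeer' against the inventory:
  'place' -> root (morpheme 1)
  'ize' -> suffix (morpheme 2)
  'er' -> suffix (morpheme 3)
Total morphemes: 3

3


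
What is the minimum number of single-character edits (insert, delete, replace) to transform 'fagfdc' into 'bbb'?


Building DP table for s1='fagfdc' (len 6) and s2='bbb' (len 3):
       b  b  b
    0  1  2  3
  f 1  1  2  3
  a 2  2  2  3
  g 3  3  3  3
  f 4  4  4  4
  d 5  5  5  5
  c 6  6  6  6
Edit distance = dp[6][3] = 6

6


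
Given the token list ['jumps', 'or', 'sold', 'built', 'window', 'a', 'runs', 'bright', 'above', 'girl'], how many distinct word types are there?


Listing all tokens and tracking unique types:
  Token 1: 'jumps' -> NEW (unique so far: 1)
  Token 2: 'or' -> NEW (unique so far: 2)
  Token 3: 'sold' -> NEW (unique so far: 3)
  Token 4: 'built' -> NEW (unique so far: 4)
  Token 5: 'window' -> NEW (unique so far: 5)
  Token 6: 'a' -> NEW (unique so far: 6)
  Token 7: 'runs' -> NEW (unique so far: 7)
  Token 8: 'bright' -> NEW (unique so far: 8)
  Token 9: 'above' -> NEW (unique so far: 9)
  Token 10: 'girl' -> NEW (unique so far: 10)
Unique types: ('a', 'above', 'bright', 'built', 'girl', 'jumps', 'or', 'runs', 'sold', 'window')
Vocabulary size: 10

10


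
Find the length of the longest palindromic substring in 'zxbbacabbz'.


Scanning 'zxbbacabbz' for palindromic substrings.
Substring at positions 2-8: 'bbacabb'.
Check: reverse('bbacabb') = 'bbacabb' -> palindrome confirmed.
Neighbouring characters ('x' / 'z') break symmetry, so it cannot extend further.
No longer palindromic substring exists; longest length = 7

7


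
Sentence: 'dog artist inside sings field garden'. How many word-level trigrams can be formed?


Word trigrams from [6] words:
  Trigram 1: (dog artist inside)
  Trigram 2: (artist inside sings)
  Trigram 3: (inside sings field)
  Trigram 4: (sings field garden)
Total word trigrams: 6 - 2 = 4

4


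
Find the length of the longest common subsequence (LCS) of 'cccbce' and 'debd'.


DP table for LCS of 'cccbce' and 'debd':
       d  e  b  d
    0  0  0  0  0
  c 0  0  0  0  0
  c 0  0  0  0  0
  c 0  0  0  0  0
  b 0  0  0  1  1
  c 0  0  0  1  1
  e 0  0  1  1  1
LCS: 'b'
LCS length = 1

1


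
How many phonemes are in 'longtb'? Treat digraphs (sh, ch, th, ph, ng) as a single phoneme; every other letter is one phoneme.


Parsing 'longtb' greedily, digraphs first:
  'l' -> consonant phoneme (phonemes so far: 1)
  'o' -> vowel phoneme (phonemes so far: 2)
  'ng' -> digraph (1 consonant phoneme) (phonemes so far: 3)
  't' -> consonant phoneme (phonemes so far: 4)
  'b' -> consonant phoneme (phonemes so far: 5)
Total phonemes: 5

5


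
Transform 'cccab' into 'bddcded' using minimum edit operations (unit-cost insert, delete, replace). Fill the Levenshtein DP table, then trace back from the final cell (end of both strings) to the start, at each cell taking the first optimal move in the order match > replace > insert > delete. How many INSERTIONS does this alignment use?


Edit distance = 6. Backtracking from cell (5, 7) with preference match > replace > insert > delete,
then listing the resulting alignment 'cccab' -> 'bddcded' left to right:
  Step 1: insert 'b' [insertion #1]
  Step 2: insert 'd' [insertion #2]
  Step 3: replace c->d
  Step 4: keep 'c'
  Step 5: replace c->d
  Step 6: replace a->e
  Step 7: replace b->d
Total insertions: 2

2


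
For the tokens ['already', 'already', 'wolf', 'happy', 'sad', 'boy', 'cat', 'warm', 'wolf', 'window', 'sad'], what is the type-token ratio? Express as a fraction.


Tokens: 11
Unique types: ('already', 'boy', 'cat', 'happy', 'sad', 'warm', 'window', 'wolf') = 8
TTR = 8/11
Already in lowest terms.

8/11


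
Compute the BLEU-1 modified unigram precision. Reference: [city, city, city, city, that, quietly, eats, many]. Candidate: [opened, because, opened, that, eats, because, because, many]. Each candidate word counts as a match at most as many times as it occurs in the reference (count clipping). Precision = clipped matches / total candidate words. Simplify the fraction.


Reference word counts: {'city': 4, 'eats': 1, 'many': 1, 'quietly': 1, 'that': 1}
Checking each candidate word (with clipping):
  'opened' -> not in reference -> no match (matches: 0)
  'because' -> not in reference -> no match (matches: 0)
  'opened' -> not in reference -> no match (matches: 0)
  'that' -> in reference (ref count 1, used 1/1) -> match (matches: 1)
  'eats' -> in reference (ref count 1, used 1/1) -> match (matches: 2)
  'because' -> not in reference -> no match (matches: 2)
  'because' -> not in reference -> no match (matches: 2)
  'many' -> in reference (ref count 1, used 1/1) -> match (matches: 3)
Clipped matches: 3, Candidate length: 8
Precision = 3/8

3/8


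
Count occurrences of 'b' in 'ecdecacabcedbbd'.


Scanning 'ecdecacabcedbbd' for 'b':
  Position 8: 'b' -> MATCH (count: 1)
  Position 12: 'b' -> MATCH (count: 2)
  Position 13: 'b' -> MATCH (count: 3)
Total occurrences of 'b': 3

3


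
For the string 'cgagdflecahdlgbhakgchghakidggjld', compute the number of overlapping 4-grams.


String 'cgagdflecahdlgbhakgchghakidggjld' has length L = 32.
Number of overlapping n-grams = L - n + 1
Substituting: 32 - 4 + 1 = 29

29


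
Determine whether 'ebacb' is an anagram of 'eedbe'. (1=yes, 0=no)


Sort characters of 'ebacb': 'abbce'
Sort characters of 'eedbe': 'bdeee'
Sorted forms differ -> they are NOT anagrams
Result: 0

0


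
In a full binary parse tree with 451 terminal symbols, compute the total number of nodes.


Leaf nodes (terminals): 451
Internal nodes = n - 1 = 451 - 1 = 450
Total = leaves + internal = 451 + 450 = 901

901


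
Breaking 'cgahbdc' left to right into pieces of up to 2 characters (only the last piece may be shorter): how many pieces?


'cgahbdc' has 7 characters.
Chunking with max size 2:
  Chunk 1: 'cg' (positions 0-1)
  Chunk 2: 'ah' (positions 2-3)
  Chunk 3: 'bd' (positions 4-5)
  Chunk 4: 'c' (positions 6-6)
Total chunks: ceil(7 / 2) = 4

4


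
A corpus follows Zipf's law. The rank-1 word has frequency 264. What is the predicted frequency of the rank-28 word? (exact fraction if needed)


Zipf's law: freq(rank) = f1 / rank
f1 = 264, rank = 28
freq = 264 / 28
GCD(264, 28) = 4
Simplified: 66/7

66/7


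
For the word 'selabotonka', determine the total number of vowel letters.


Scanning each character of 'selabotonka':
  Position 1: 's' -> consonant (running count: 0)
  Position 2: 'e' -> vowel (running count: 1)
  Position 3: 'l' -> consonant (running count: 1)
  Position 4: 'a' -> vowel (running count: 2)
  Position 5: 'b' -> consonant (running count: 2)
  Position 6: 'o' -> vowel (running count: 3)
  Position 7: 't' -> consonant (running count: 3)
  Position 8: 'o' -> vowel (running count: 4)
  Position 9: 'n' -> consonant (running count: 4)
  Position 10: 'k' -> consonant (running count: 4)
  Position 11: 'a' -> vowel (running count: 5)
Total vowels: 5

5


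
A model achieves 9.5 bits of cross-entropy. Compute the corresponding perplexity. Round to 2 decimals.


Perplexity formula: PP = 2^H
H = 9.5
PP = 2^9.5
Decompose: 2^9.5 = 2^9 * 2^0.5 = 2^9 * sqrt(2)
2^9 = 512, sqrt(2) ~ 1.4142136
PP ~ 512 * 1.4142136 = 724.0773632
Rounded to 2 decimals: 724.08

724.08


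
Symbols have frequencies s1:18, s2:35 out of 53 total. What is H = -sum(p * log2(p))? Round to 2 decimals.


Computing entropy H = -sum(p_i * log2(p_i)):
  s1: p = 18/53 = 0.3396, -p*log2(p) = 0.5291
  s2: p = 35/53 = 0.6604, -p*log2(p) = 0.3953
H = sum of terms = 0.9244
Rounded to 2 decimals: 0.92

0.92


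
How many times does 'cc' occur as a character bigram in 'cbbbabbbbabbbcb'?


Scanning 'cbbbabbbbabbbcb' for bigram 'cc':
  Position 0: 'cb' -> no
  Position 1: 'bb' -> no
  Position 2: 'bb' -> no
  Position 3: 'ba' -> no
  Position 4: 'ab' -> no
  Position 5: 'bb' -> no
  Position 6: 'bb' -> no
  Position 7: 'bb' -> no
  Position 8: 'ba' -> no
  Position 9: 'ab' -> no
  Position 10: 'bb' -> no
  Position 11: 'bb' -> no
  Position 12: 'bc' -> no
  Position 13: 'cb' -> no
Total matches: 0

0


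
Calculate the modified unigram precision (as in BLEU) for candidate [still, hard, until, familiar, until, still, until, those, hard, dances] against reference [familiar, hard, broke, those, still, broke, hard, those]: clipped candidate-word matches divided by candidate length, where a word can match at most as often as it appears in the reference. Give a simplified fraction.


Reference word counts: {'broke': 2, 'familiar': 1, 'hard': 2, 'still': 1, 'those': 2}
Checking each candidate word (with clipping):
  'still' -> in reference (ref count 1, used 1/1) -> match (matches: 1)
  'hard' -> in reference (ref count 2, used 1/2) -> match (matches: 2)
  'until' -> not in reference -> no match (matches: 2)
  'familiar' -> in reference (ref count 1, used 1/1) -> match (matches: 3)
  'until' -> not in reference -> no match (matches: 3)
  'still' -> ref count 1 already used up (1/1) -> clipped, no match (matches: 3)
  'until' -> not in reference -> no match (matches: 3)
  'those' -> in reference (ref count 2, used 1/2) -> match (matches: 4)
  'hard' -> in reference (ref count 2, used 2/2) -> match (matches: 5)
  'dances' -> not in reference -> no match (matches: 5)
Clipped matches: 5, Candidate length: 10
Precision = 5/10 = 1/2

1/2


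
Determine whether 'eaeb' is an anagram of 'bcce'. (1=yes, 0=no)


Sort characters of 'eaeb': 'abee'
Sort characters of 'bcce': 'bcce'
Sorted forms differ -> they are NOT anagrams
Result: 0

0


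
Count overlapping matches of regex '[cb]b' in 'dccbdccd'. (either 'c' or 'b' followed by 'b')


Pattern: [cb]b means either 'c' or 'b' followed by 'b'.
Scanning 'dccbdccd' position-by-position:
  Pos 0: window 'dc' -> no
  Pos 1: window 'cc' -> no
  Pos 2: window 'cb' -> MATCH
  Pos 3: window 'bd' -> no
  Pos 4: window 'dc' -> no
  Pos 5: window 'cc' -> no
  Pos 6: window 'cd' -> no
  Pos 7: window 'd' -> no
Total matches: 1

1


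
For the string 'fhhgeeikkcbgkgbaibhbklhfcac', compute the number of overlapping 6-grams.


String 'fhhgeeikkcbgkgbaibhbklhfcac' has length L = 27.
Number of overlapping n-grams = L - n + 1
Substituting: 27 - 6 + 1 = 22

22


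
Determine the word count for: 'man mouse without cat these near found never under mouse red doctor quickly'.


Counting words by splitting on spaces:
  Word 1: 'man'
  Word 2: 'mouse'
  Word 3: 'without'
  Word 4: 'cat'
  Word 5: 'these'
  Word 6: 'near'
  Word 7: 'found'
  Word 8: 'never'
  Word 9: 'under'
  Word 10: 'mouse'
  Word 11: 'red'
  Word 12: 'doctor'
  Word 13: 'quickly'
Total words: 13

13


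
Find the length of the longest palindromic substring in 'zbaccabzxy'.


Scanning 'zbaccabzxy' for palindromic substrings.
Substring at positions 0-7: 'zbaccabz'.
Check: reverse('zbaccabz') = 'zbaccabz' -> palindrome confirmed.
Neighbouring characters ('-' / 'x') break symmetry, so it cannot extend further.
No longer palindromic substring exists; longest length = 8

8


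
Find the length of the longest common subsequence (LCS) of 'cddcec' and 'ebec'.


DP table for LCS of 'cddcec' and 'ebec':
       e  b  e  c
    0  0  0  0  0
  c 0  0  0  0  1
  d 0  0  0  0  1
  d 0  0  0  0  1
  c 0  0  0  0  1
  e 0  1  1  1  1
  c 0  1  1  1  2
LCS: 'ec'
LCS length = 2

2


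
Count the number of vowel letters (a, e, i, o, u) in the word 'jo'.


Scanning each character of 'jo':
  Position 1: 'j' -> consonant (running count: 0)
  Position 2: 'o' -> vowel (running count: 1)
Total vowels: 1

1


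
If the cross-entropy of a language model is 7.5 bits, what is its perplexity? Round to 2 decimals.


Perplexity formula: PP = 2^H
H = 7.5
PP = 2^7.5
Decompose: 2^7.5 = 2^7 * 2^0.5 = 2^7 * sqrt(2)
2^7 = 128, sqrt(2) ~ 1.4142136
PP ~ 128 * 1.4142136 = 181.0193408
Rounded to 2 decimals: 181.02

181.02


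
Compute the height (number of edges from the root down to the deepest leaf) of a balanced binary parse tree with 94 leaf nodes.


In a balanced binary tree with n leaves the deepest leaf is ceil(log2(n)) edges below the root.
log2(94) = 6.5546
ceil(6.5546) = 7
height (edges) = 7

7


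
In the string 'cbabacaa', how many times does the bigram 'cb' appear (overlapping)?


Scanning 'cbabacaa' for bigram 'cb':
  Position 0: 'cb' -> MATCH
  Position 1: 'ba' -> no
  Position 2: 'ab' -> no
  Position 3: 'ba' -> no
  Position 4: 'ac' -> no
  Position 5: 'ca' -> no
  Position 6: 'aa' -> no
Total matches: 1

1


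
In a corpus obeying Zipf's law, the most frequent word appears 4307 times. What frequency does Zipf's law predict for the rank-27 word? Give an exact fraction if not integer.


Zipf's law: freq(rank) = f1 / rank
f1 = 4307, rank = 27
freq = 4307 / 27
GCD(4307, 27) = 1
Simplified: 4307/27

4307/27


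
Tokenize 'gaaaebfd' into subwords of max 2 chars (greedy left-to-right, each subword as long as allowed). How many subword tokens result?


'gaaaebfd' has 8 characters.
Chunking with max size 2:
  Chunk 1: 'ga' (positions 0-1)
  Chunk 2: 'aa' (positions 2-3)
  Chunk 3: 'eb' (positions 4-5)
  Chunk 4: 'fd' (positions 6-7)
Total chunks: ceil(8 / 2) = 4

4


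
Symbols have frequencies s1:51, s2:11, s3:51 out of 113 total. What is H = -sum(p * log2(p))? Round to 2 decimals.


Computing entropy H = -sum(p_i * log2(p_i)):
  s1: p = 51/113 = 0.4513, -p*log2(p) = 0.5180
  s2: p = 11/113 = 0.0973, -p*log2(p) = 0.3272
  s3: p = 51/113 = 0.4513, -p*log2(p) = 0.5180
H = sum of terms = 1.3632
Rounded to 2 decimals: 1.36

1.36


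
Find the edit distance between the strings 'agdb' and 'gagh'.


Building DP table for s1='agdb' (len 4) and s2='gagh' (len 4):
       g  a  g  h
    0  1  2  3  4
  a 1  1  1  2  3
  g 2  1  2  1  2
  d 3  2  2  2  2
  b 4  3  3  3  3
Edit distance = dp[4][4] = 3

3


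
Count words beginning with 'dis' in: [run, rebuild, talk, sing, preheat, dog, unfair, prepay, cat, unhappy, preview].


Checking each word for prefix 'dis':
  'run' -> no (count: 0)
  'rebuild' -> no (count: 0)
  'talk' -> no (count: 0)
  'sing' -> no (count: 0)
  'preheat' -> no (count: 0)
  'dog' -> no (count: 0)
  'unfair' -> no (count: 0)
  'prepay' -> no (count: 0)
  'cat' -> no (count: 0)
  'unhappy' -> no (count: 0)
  'preview' -> no (count: 0)
Total with prefix 'dis': 0

0


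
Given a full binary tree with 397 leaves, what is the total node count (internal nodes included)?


Leaf nodes (terminals): 397
Internal nodes = n - 1 = 397 - 1 = 396
Total = leaves + internal = 397 + 396 = 793

793


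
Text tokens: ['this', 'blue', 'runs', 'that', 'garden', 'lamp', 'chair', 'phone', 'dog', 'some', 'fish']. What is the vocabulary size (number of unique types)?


Listing all tokens and tracking unique types:
  Token 1: 'this' -> NEW (unique so far: 1)
  Token 2: 'blue' -> NEW (unique so far: 2)
  Token 3: 'runs' -> NEW (unique so far: 3)
  Token 4: 'that' -> NEW (unique so far: 4)
  Token 5: 'garden' -> NEW (unique so far: 5)
  Token 6: 'lamp' -> NEW (unique so far: 6)
  Token 7: 'chair' -> NEW (unique so far: 7)
  Token 8: 'phone' -> NEW (unique so far: 8)
  Token 9: 'dog' -> NEW (unique so far: 9)
  Token 10: 'some' -> NEW (unique so far: 10)
  Token 11: 'fish' -> NEW (unique so far: 11)
Unique types: ('blue', 'chair', 'dog', 'fish', 'garden', 'lamp', 'phone', 'runs', 'some', 'that', 'this')
Vocabulary size: 11

11


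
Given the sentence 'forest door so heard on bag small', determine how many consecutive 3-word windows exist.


Word trigrams from [7] words:
  Trigram 1: (forest door so)
  Trigram 2: (door so heard)
  Trigram 3: (so heard on)
  Trigram 4: (heard on bag)
  Trigram 5: (on bag small)
Total word trigrams: 7 - 2 = 5

5


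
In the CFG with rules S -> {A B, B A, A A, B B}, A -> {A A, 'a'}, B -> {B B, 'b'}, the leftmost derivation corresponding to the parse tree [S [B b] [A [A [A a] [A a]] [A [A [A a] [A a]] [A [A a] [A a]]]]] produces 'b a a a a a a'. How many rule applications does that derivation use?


Every bracketed nonterminal node [X ...] in the tree is produced by exactly one rule application.
Reading the tree off as a leftmost derivation:
  Step 1: S  =>  B A   (applied S -> B A)
  Step 2: B A  =>  b A   (applied B -> b)
  Step 3: b A  =>  b A A   (applied A -> A A)
  Step 4: b A A  =>  b A A A   (applied A -> A A)
  Step 5: b A A A  =>  b a A A   (applied A -> a)
  Step 6: b a A A  =>  b a a A   (applied A -> a)
  Step 7: b a a A  =>  b a a A A   (applied A -> A A)
  Step 8: b a a A A  =>  b a a A A A   (applied A -> A A)
  Step 9: b a a A A A  =>  b a a a A A   (applied A -> a)
  Step 10: b a a a A A  =>  b a a a a A   (applied A -> a)
  Step 11: b a a a a A  =>  b a a a a A A   (applied A -> A A)
  Step 12: b a a a a A A  =>  b a a a a a A   (applied A -> a)
  Step 13: b a a a a a A  =>  b a a a a a a   (applied A -> a)
Final yield: b a a a a a a
Total rewrite steps: 13

13


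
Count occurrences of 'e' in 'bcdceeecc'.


Scanning 'bcdceeecc' for 'e':
  Position 4: 'e' -> MATCH (count: 1)
  Position 5: 'e' -> MATCH (count: 2)
  Position 6: 'e' -> MATCH (count: 3)
Total occurrences of 'e': 3

3


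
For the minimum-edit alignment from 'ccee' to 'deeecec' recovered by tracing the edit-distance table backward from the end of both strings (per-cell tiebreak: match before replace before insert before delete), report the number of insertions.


Edit distance = 5. Backtracking from cell (4, 7) with preference match > replace > insert > delete,
then listing the resulting alignment 'ccee' -> 'deeecec' left to right:
  Step 1: insert 'd' [insertion #1]
  Step 2: insert 'e' [insertion #2]
  Step 3: insert 'e' [insertion #3]
  Step 4: replace c->e
  Step 5: keep 'c'
  Step 6: keep 'e'
  Step 7: replace e->c
Total insertions: 3

3


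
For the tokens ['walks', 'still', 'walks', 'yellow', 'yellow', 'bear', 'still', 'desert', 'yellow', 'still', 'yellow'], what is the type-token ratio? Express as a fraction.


Tokens: 11
Unique types: ('bear', 'desert', 'still', 'walks', 'yellow') = 5
TTR = 5/11
Already in lowest terms.

5/11


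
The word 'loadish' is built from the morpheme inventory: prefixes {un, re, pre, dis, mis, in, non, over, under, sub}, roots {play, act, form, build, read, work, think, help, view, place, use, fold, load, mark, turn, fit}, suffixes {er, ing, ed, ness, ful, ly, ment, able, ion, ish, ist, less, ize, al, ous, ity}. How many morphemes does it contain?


Segmenting 'loadish' against the inventory:
  'load' -> root (morpheme 1)
  'ish' -> suffix (morpheme 2)
Total morphemes: 2

2


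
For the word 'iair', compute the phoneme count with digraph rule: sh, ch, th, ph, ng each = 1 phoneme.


Parsing 'iair' greedily, digraphs first:
  'i' -> vowel phoneme (phonemes so far: 1)
  'a' -> vowel phoneme (phonemes so far: 2)
  'i' -> vowel phoneme (phonemes so far: 3)
  'r' -> consonant phoneme (phonemes so far: 4)
Total phonemes: 4

4


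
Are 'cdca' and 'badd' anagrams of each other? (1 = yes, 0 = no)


Sort characters of 'cdca': 'accd'
Sort characters of 'badd': 'abdd'
Sorted forms differ -> they are NOT anagrams
Result: 0

0


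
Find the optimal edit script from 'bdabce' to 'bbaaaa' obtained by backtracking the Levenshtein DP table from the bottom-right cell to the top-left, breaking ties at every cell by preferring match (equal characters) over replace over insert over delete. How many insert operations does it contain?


Edit distance = 4. Backtracking from cell (6, 6) with preference match > replace > insert > delete,
then listing the resulting alignment 'bdabce' -> 'bbaaaa' left to right:
  Step 1: keep 'b'
  Step 2: replace d->b
  Step 3: keep 'a'
  Step 4: replace b->a
  Step 5: replace c->a
  Step 6: replace e->a
Total insertions: 0

0


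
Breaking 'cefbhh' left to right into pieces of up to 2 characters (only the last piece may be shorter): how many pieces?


'cefbhh' has 6 characters.
Chunking with max size 2:
  Chunk 1: 'ce' (positions 0-1)
  Chunk 2: 'fb' (positions 2-3)
  Chunk 3: 'hh' (positions 4-5)
Total chunks: ceil(6 / 2) = 3

3


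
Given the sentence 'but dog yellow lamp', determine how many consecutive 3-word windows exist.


Word trigrams from [4] words:
  Trigram 1: (but dog yellow)
  Trigram 2: (dog yellow lamp)
Total word trigrams: 4 - 2 = 2

2


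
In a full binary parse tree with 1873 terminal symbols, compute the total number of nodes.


Leaf nodes (terminals): 1873
Internal nodes = n - 1 = 1873 - 1 = 1872
Total = leaves + internal = 1873 + 1872 = 3745

3745


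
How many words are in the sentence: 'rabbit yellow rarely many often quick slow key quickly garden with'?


Counting words by splitting on spaces:
  Word 1: 'rabbit'
  Word 2: 'yellow'
  Word 3: 'rarely'
  Word 4: 'many'
  Word 5: 'often'
  Word 6: 'quick'
  Word 7: 'slow'
  Word 8: 'key'
  Word 9: 'quickly'
  Word 10: 'garden'
  Word 11: 'with'
Total words: 11

11


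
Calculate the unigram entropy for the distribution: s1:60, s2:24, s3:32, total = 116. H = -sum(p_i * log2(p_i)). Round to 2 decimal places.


Computing entropy H = -sum(p_i * log2(p_i)):
  s1: p = 60/116 = 0.5172, -p*log2(p) = 0.4919
  s2: p = 24/116 = 0.2069, -p*log2(p) = 0.4703
  s3: p = 32/116 = 0.2759, -p*log2(p) = 0.5125
H = sum of terms = 1.4747
Rounded to 2 decimals: 1.47

1.47


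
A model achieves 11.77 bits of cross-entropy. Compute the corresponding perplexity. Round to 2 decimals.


Perplexity formula: PP = 2^H
H = 11.77
PP = 2^11.77
Decompose: 2^11.77 = 2^11 * 2^0.77
2^11 = 2048, 2^0.77 ~ 1.7052698
PP ~ 2048 * 1.7052698 = 3492.3925504
Rounded to 2 decimals: 3492.39

3492.39


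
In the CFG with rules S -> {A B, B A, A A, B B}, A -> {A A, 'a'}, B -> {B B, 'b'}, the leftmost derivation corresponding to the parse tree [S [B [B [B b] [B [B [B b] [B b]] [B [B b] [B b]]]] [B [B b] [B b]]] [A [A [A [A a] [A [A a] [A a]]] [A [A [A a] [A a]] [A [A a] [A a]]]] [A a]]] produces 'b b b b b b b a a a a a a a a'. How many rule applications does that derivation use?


Every bracketed nonterminal node [X ...] in the tree is produced by exactly one rule application.
Reading the tree off as a leftmost derivation:
  Step 1: S  =>  B A   (applied S -> B A)
  Step 2: B A  =>  B B A   (applied B -> B B)
  Step 3: B B A  =>  B B B A   (applied B -> B B)
  Step 4: B B B A  =>  b B B A   (applied B -> b)
  Step 5: b B B A  =>  b B B B A   (applied B -> B B)
  Step 6: b B B B A  =>  b B B B B A   (applied B -> B B)
  Step 7: b B B B B A  =>  b b B B B A   (applied B -> b)
  Step 8: b b B B B A  =>  b b b B B A   (applied B -> b)
  Step 9: b b b B B A  =>  b b b B B B A   (applied B -> B B)
  Step 10: b b b B B B A  =>  b b b b B B A   (applied B -> b)
  Step 11: b b b b B B A  =>  b b b b b B A   (applied B -> b)
  Step 12: b b b b b B A  =>  b b b b b B B A   (applied B -> B B)
  Step 13: b b b b b B B A  =>  b b b b b b B A   (applied B -> b)
  Step 14: b b b b b b B A  =>  b b b b b b b A   (applied B -> b)
  Step 15: b b b b b b b A  =>  b b b b b b b A A   (applied A -> A A)
  Step 16: b b b b b b b A A  =>  b b b b b b b A A A   (applied A -> A A)
  Step 17: b b b b b b b A A A  =>  b b b b b b b A A A A   (applied A -> A A)
  Step 18: b b b b b b b A A A A  =>  b b b b b b b a A A A   (applied A -> a)
  Step 19: b b b b b b b a A A A  =>  b b b b b b b a A A A A   (applied A -> A A)
  Step 20: b b b b b b b a A A A A  =>  b b b b b b b a a A A A   (applied A -> a)
  Step 21: b b b b b b b a a A A A  =>  b b b b b b b a a a A A   (applied A -> a)
  Step 22: b b b b b b b a a a A A  =>  b b b b b b b a a a A A A   (applied A -> A A)
  Step 23: b b b b b b b a a a A A A  =>  b b b b b b b a a a A A A A   (applied A -> A A)
  Step 24: b b b b b b b a a a A A A A  =>  b b b b b b b a a a a A A A   (applied A -> a)
  Step 25: b b b b b b b a a a a A A A  =>  b b b b b b b a a a a a A A   (applied A -> a)
  Step 26: b b b b b b b a a a a a A A  =>  b b b b b b b a a a a a A A A   (applied A -> A A)
  Step 27: b b b b b b b a a a a a A A A  =>  b b b b b b b a a a a a a A A   (applied A -> a)
  Step 28: b b b b b b b a a a a a a A A  =>  b b b b b b b a a a a a a a A   (applied A -> a)
  Step 29: b b b b b b b a a a a a a a A  =>  b b b b b b b a a a a a a a a   (applied A -> a)
Final yield: b b b b b b b a a a a a a a a
Total rewrite steps: 29

29


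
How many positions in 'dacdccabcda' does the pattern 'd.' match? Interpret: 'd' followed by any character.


Pattern: d. means 'd' followed by any character.
Scanning 'dacdccabcda' position-by-position:
  Pos 0: window 'da' -> MATCH
  Pos 1: window 'ac' -> no
  Pos 2: window 'cd' -> no
  Pos 3: window 'dc' -> MATCH
  Pos 4: window 'cc' -> no
  Pos 5: window 'ca' -> no
  Pos 6: window 'ab' -> no
  Pos 7: window 'bc' -> no
  Pos 8: window 'cd' -> no
  Pos 9: window 'da' -> MATCH
  Pos 10: window 'a' -> no
Total matches: 3

3


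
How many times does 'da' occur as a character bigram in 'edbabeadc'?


Scanning 'edbabeadc' for bigram 'da':
  Position 0: 'ed' -> no
  Position 1: 'db' -> no
  Position 2: 'ba' -> no
  Position 3: 'ab' -> no
  Position 4: 'be' -> no
  Position 5: 'ea' -> no
  Position 6: 'ad' -> no
  Position 7: 'dc' -> no
Total matches: 0

0


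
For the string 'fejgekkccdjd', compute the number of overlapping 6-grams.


String 'fejgekkccdjd' has length L = 12.
Number of overlapping n-grams = L - n + 1
Substituting: 12 - 6 + 1 = 7

7


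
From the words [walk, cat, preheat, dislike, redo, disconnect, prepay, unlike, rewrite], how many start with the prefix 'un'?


Checking each word for prefix 'un':
  'walk' -> no (count: 0)
  'cat' -> no (count: 0)
  'preheat' -> no (count: 0)
  'dislike' -> no (count: 0)
  'redo' -> no (count: 0)
  'disconnect' -> no (count: 0)
  'prepay' -> no (count: 0)
  'unlike' -> YES, starts with 'un' (count: 1)
  'rewrite' -> no (count: 1)
Total with prefix 'un': 1

1


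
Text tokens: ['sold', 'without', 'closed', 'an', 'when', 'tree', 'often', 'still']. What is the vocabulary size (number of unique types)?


Listing all tokens and tracking unique types:
  Token 1: 'sold' -> NEW (unique so far: 1)
  Token 2: 'without' -> NEW (unique so far: 2)
  Token 3: 'closed' -> NEW (unique so far: 3)
  Token 4: 'an' -> NEW (unique so far: 4)
  Token 5: 'when' -> NEW (unique so far: 5)
  Token 6: 'tree' -> NEW (unique so far: 6)
  Token 7: 'often' -> NEW (unique so far: 7)
  Token 8: 'still' -> NEW (unique so far: 8)
Unique types: ('an', 'closed', 'often', 'sold', 'still', 'tree', 'when', 'without')
Vocabulary size: 8

8


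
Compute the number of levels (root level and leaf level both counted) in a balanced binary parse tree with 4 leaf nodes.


In a balanced binary tree with n leaves the deepest leaf is ceil(log2(n)) edges below the root,
so counting node levels inclusive of root and leaves gives ceil(log2(n)) + 1 levels.
log2(4) = 2.0000
ceil(2.0000) = 2
levels = 2 + 1 = 3

3


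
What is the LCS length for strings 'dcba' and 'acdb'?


DP table for LCS of 'dcba' and 'acdb':
       a  c  d  b
    0  0  0  0  0
  d 0  0  0  1  1
  c 0  0  1  1  1
  b 0  0  1  1  2
  a 0  1  1  1  2
LCS: 'db'
LCS length = 2

2


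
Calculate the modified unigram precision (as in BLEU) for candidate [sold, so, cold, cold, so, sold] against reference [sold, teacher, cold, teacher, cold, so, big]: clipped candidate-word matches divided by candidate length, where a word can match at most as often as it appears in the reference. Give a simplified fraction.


Reference word counts: {'big': 1, 'cold': 2, 'so': 1, 'sold': 1, 'teacher': 2}
Checking each candidate word (with clipping):
  'sold' -> in reference (ref count 1, used 1/1) -> match (matches: 1)
  'so' -> in reference (ref count 1, used 1/1) -> match (matches: 2)
  'cold' -> in reference (ref count 2, used 1/2) -> match (matches: 3)
  'cold' -> in reference (ref count 2, used 2/2) -> match (matches: 4)
  'so' -> ref count 1 already used up (1/1) -> clipped, no match (matches: 4)
  'sold' -> ref count 1 already used up (1/1) -> clipped, no match (matches: 4)
Clipped matches: 4, Candidate length: 6
Precision = 4/6 = 2/3

2/3


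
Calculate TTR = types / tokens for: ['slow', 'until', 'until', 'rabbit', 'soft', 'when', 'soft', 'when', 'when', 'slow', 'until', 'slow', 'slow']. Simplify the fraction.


Tokens: 13
Unique types: ('rabbit', 'slow', 'soft', 'until', 'when') = 5
TTR = 5/13
Already in lowest terms.

5/13


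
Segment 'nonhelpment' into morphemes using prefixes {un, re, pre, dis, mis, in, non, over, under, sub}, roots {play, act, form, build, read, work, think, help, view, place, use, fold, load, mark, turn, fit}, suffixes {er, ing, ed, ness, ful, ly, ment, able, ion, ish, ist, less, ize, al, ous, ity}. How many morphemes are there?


Segmenting 'nonhelpment' against the inventory:
  'non' -> prefix (morpheme 1)
  'help' -> root (morpheme 2)
  'ment' -> suffix (morpheme 3)
Total morphemes: 3

3


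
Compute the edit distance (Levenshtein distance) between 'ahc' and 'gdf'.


Building DP table for s1='ahc' (len 3) and s2='gdf' (len 3):
       g  d  f
    0  1  2  3
  a 1  1  2  3
  h 2  2  2  3
  c 3  3  3  3
Edit distance = dp[3][3] = 3

3


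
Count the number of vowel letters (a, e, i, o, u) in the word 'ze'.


Scanning each character of 'ze':
  Position 1: 'z' -> consonant (running count: 0)
  Position 2: 'e' -> vowel (running count: 1)
Total vowels: 1

1


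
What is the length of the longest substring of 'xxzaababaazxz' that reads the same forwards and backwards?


Scanning 'xxzaababaazxz' for palindromic substrings.
Substring at positions 1-11: 'xzaababaazx'.
Check: reverse('xzaababaazx') = 'xzaababaazx' -> palindrome confirmed.
Neighbouring characters ('x' / 'z') break symmetry, so it cannot extend further.
No longer palindromic substring exists; longest length = 11

11


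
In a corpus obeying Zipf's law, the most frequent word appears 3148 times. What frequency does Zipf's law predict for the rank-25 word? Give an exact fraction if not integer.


Zipf's law: freq(rank) = f1 / rank
f1 = 3148, rank = 25
freq = 3148 / 25
GCD(3148, 25) = 1
Simplified: 3148/25

3148/25


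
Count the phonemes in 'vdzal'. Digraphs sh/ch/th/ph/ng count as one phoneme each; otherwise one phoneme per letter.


Parsing 'vdzal' greedily, digraphs first:
  'v' -> consonant phoneme (phonemes so far: 1)
  'd' -> consonant phoneme (phonemes so far: 2)
  'z' -> consonant phoneme (phonemes so far: 3)
  'a' -> vowel phoneme (phonemes so far: 4)
  'l' -> consonant phoneme (phonemes so far: 5)
Total phonemes: 5

5


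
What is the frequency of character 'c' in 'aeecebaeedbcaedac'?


Scanning 'aeecebaeedbcaedac' for 'c':
  Position 3: 'c' -> MATCH (count: 1)
  Position 11: 'c' -> MATCH (count: 2)
  Position 16: 'c' -> MATCH (count: 3)
Total occurrences of 'c': 3

3


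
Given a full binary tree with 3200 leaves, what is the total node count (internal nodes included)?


Leaf nodes (terminals): 3200
Internal nodes = n - 1 = 3200 - 1 = 3199
Total = leaves + internal = 3200 + 3199 = 6399

6399


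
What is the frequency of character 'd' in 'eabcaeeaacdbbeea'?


Scanning 'eabcaeeaacdbbeea' for 'd':
  Position 10: 'd' -> MATCH (count: 1)
Total occurrences of 'd': 1

1


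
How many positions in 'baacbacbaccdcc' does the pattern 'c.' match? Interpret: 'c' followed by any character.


Pattern: c. means 'c' followed by any character.
Scanning 'baacbacbaccdcc' position-by-position:
  Pos 0: window 'ba' -> no
  Pos 1: window 'aa' -> no
  Pos 2: window 'ac' -> no
  Pos 3: window 'cb' -> MATCH
  Pos 4: window 'ba' -> no
  Pos 5: window 'ac' -> no
  Pos 6: window 'cb' -> MATCH
  Pos 7: window 'ba' -> no
  Pos 8: window 'ac' -> no
  Pos 9: window 'cc' -> MATCH
  Pos 10: window 'cd' -> MATCH
  Pos 11: window 'dc' -> no
  Pos 12: window 'cc' -> MATCH
  Pos 13: window 'c' -> no
Total matches: 5

5


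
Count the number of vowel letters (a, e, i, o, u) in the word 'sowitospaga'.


Scanning each character of 'sowitospaga':
  Position 1: 's' -> consonant (running count: 0)
  Position 2: 'o' -> vowel (running count: 1)
  Position 3: 'w' -> consonant (running count: 1)
  Position 4: 'i' -> vowel (running count: 2)
  Position 5: 't' -> consonant (running count: 2)
  Position 6: 'o' -> vowel (running count: 3)
  Position 7: 's' -> consonant (running count: 3)
  Position 8: 'p' -> consonant (running count: 3)
  Position 9: 'a' -> vowel (running count: 4)
  Position 10: 'g' -> consonant (running count: 4)
  Position 11: 'a' -> vowel (running count: 5)
Total vowels: 5

5


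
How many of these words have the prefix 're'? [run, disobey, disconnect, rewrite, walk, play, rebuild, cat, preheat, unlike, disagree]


Checking each word for prefix 're':
  'run' -> no (count: 0)
  'disobey' -> no (count: 0)
  'disconnect' -> no (count: 0)
  'rewrite' -> YES, starts with 're' (count: 1)
  'walk' -> no (count: 1)
  'play' -> no (count: 1)
  'rebuild' -> YES, starts with 're' (count: 2)
  'cat' -> no (count: 2)
  'preheat' -> no (count: 2)
  'unlike' -> no (count: 2)
  'disagree' -> no (count: 2)
Total with prefix 're': 2

2


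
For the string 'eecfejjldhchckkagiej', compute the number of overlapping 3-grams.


String 'eecfejjldhchckkagiej' has length L = 20.
Number of overlapping n-grams = L - n + 1
Substituting: 20 - 3 + 1 = 18

18


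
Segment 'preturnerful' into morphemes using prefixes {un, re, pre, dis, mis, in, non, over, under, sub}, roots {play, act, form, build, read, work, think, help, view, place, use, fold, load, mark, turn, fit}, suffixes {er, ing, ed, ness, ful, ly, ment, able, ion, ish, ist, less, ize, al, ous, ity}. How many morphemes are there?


Segmenting 'preturnerful' against the inventory:
  'pre' -> prefix (morpheme 1)
  'turn' -> root (morpheme 2)
  'er' -> suffix (morpheme 3)
  'ful' -> suffix (morpheme 4)
Total morphemes: 4

4


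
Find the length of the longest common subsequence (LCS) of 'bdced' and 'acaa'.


DP table for LCS of 'bdced' and 'acaa':
       a  c  a  a
    0  0  0  0  0
  b 0  0  0  0  0
  d 0  0  0  0  0
  c 0  0  1  1  1
  e 0  0  1  1  1
  d 0  0  1  1  1
LCS: 'c'
LCS length = 1

1


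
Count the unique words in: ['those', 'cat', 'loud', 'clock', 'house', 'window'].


Listing all tokens and tracking unique types:
  Token 1: 'those' -> NEW (unique so far: 1)
  Token 2: 'cat' -> NEW (unique so far: 2)
  Token 3: 'loud' -> NEW (unique so far: 3)
  Token 4: 'clock' -> NEW (unique so far: 4)
  Token 5: 'house' -> NEW (unique so far: 5)
  Token 6: 'window' -> NEW (unique so far: 6)
Unique types: ('cat', 'clock', 'house', 'loud', 'those', 'window')
Vocabulary size: 6

6
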